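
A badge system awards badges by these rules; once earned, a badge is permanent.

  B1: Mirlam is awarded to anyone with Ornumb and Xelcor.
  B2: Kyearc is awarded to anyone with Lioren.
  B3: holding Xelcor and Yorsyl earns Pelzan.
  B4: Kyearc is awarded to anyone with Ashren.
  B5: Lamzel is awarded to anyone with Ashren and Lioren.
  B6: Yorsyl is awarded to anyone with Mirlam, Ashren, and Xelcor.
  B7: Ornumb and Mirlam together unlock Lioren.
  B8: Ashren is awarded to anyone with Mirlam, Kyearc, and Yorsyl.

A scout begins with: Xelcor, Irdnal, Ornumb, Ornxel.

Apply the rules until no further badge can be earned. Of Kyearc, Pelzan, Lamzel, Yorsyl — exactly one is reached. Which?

With Ornumb and Xelcor, Mirlam is earned (B1).
With Ornumb and Mirlam, Lioren is earned (B7).
With Lioren, Kyearc is earned (B2).
Pelzan would need Xelcor and Yorsyl (B3), but Yorsyl is never earned. Yorsyl would need Mirlam, Ashren, and Xelcor (B6), but Ashren is never earned. Lamzel would need Ashren and Lioren (B5), but Ashren is never earned.

Kyearc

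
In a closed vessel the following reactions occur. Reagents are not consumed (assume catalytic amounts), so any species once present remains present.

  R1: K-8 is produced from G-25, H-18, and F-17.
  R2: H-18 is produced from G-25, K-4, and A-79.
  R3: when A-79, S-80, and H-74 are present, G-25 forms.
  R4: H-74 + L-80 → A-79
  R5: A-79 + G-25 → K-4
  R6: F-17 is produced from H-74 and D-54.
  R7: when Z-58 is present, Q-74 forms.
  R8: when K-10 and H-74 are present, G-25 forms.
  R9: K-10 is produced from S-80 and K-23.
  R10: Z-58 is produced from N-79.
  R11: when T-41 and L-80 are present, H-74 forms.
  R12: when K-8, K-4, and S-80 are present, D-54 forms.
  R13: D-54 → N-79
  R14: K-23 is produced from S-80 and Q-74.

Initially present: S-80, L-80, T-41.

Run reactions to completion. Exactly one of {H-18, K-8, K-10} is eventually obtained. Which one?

H-18

T-41 and L-80 present → H-74 forms (R11).
H-74 and L-80 present → A-79 forms (R4).
A-79, S-80, and H-74 present → G-25 forms (R3).
A-79 and G-25 present → K-4 forms (R5).
G-25, K-4, and A-79 present → H-18 forms (R2).
K-8 would need G-25, H-18, and F-17 (R1), but F-17 never forms. K-10 would need S-80 and K-23 (R9), but K-23 never forms.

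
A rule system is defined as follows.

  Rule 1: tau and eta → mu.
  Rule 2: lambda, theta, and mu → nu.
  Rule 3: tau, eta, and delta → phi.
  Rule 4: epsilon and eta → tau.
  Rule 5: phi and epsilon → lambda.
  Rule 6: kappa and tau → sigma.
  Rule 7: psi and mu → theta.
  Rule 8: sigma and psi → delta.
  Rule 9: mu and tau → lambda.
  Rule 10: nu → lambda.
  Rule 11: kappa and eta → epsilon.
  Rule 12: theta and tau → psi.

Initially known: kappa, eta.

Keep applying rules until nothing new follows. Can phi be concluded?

phi would need tau, eta, and delta (Rule 3), but delta is never established.

No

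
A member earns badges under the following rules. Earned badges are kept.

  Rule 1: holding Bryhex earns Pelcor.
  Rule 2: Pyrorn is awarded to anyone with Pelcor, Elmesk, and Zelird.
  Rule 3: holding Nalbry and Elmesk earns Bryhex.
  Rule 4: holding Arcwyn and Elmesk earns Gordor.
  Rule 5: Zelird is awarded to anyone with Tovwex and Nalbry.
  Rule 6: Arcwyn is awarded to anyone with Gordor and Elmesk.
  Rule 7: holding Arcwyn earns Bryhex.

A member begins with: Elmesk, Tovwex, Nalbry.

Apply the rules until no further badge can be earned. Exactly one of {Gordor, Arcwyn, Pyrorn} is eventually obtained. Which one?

With Nalbry and Elmesk, Bryhex is earned (Rule 3).
With Tovwex and Nalbry, Zelird is earned (Rule 5).
With Bryhex, Pelcor is earned (Rule 1).
With Pelcor, Elmesk, and Zelird, Pyrorn is earned (Rule 2).
Arcwyn would need Gordor and Elmesk (Rule 6), but Gordor is never earned. Gordor would need Arcwyn and Elmesk (Rule 4), but Arcwyn is never earned.

Pyrorn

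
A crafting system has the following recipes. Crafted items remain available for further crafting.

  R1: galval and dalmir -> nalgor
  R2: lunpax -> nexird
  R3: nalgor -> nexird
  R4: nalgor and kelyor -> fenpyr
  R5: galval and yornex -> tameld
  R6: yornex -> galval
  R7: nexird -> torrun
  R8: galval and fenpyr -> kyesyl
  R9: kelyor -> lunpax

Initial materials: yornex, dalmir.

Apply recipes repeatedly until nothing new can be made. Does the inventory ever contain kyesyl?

kyesyl would need galval and fenpyr (R8), but fenpyr is never obtained.

No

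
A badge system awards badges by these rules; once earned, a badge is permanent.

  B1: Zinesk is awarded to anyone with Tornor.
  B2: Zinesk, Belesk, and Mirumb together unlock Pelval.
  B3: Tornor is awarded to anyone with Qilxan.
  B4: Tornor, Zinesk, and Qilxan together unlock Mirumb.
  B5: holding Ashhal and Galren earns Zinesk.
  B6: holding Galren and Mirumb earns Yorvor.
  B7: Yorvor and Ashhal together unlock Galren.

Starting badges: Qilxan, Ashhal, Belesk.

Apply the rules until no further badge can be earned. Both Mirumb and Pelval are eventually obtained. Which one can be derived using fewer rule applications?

Mirumb

Mirumb: With Qilxan, Tornor is earned (B3). With Tornor, Zinesk is earned (B1). With Tornor, Zinesk, and Qilxan, Mirumb is earned (B4). [3 rule applications]
Pelval: With Qilxan, Tornor is earned (B3). With Tornor, Zinesk is earned (B1). With Tornor, Zinesk, and Qilxan, Mirumb is earned (B4). With Zinesk, Belesk, and Mirumb, Pelval is earned (B2). [4 rule applications]
Mirumb needs fewer.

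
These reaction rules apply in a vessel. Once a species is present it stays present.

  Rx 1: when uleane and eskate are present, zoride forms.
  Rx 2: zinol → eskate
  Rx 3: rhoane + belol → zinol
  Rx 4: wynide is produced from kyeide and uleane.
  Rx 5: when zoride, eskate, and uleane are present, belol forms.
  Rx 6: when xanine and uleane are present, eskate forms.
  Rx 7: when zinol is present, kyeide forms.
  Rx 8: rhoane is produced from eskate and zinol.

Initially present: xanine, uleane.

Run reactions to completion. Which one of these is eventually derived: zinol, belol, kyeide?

xanine and uleane present → eskate forms (Rx 6).
uleane and eskate present → zoride forms (Rx 1).
zoride, eskate, and uleane present → belol forms (Rx 5).
kyeide would need zinol (Rx 7), but zinol never forms. zinol would need rhoane and belol (Rx 3), but rhoane never forms.

belol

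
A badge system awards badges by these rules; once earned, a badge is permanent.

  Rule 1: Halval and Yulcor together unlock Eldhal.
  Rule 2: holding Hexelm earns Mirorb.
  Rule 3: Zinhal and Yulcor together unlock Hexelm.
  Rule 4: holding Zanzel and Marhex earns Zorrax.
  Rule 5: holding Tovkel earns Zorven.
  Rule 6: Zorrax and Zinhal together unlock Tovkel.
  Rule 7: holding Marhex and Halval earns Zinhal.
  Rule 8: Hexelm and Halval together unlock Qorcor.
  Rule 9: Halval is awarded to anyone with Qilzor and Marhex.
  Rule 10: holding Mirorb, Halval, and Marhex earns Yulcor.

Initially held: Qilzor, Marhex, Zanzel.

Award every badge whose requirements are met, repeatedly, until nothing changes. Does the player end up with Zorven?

With Qilzor and Marhex, Halval is earned (Rule 9).
With Zanzel and Marhex, Zorrax is earned (Rule 4).
With Marhex and Halval, Zinhal is earned (Rule 7).
With Zorrax and Zinhal, Tovkel is earned (Rule 6).
With Tovkel, Zorven is earned (Rule 5).

Yes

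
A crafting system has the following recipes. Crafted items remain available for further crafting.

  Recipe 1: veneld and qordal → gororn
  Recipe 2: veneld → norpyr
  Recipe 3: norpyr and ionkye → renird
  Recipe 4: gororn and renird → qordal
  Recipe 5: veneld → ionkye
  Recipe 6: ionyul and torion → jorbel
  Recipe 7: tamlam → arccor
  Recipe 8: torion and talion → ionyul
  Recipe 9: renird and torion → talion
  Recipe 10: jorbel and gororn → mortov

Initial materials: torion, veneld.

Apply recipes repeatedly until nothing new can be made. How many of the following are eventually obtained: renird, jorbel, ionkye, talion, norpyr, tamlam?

veneld → norpyr (Recipe 2).
veneld → ionkye (Recipe 5).
norpyr and ionkye → renird (Recipe 3).
Using Recipe 9, renird and torion make talion.
torion and talion → ionyul (Recipe 8).
Using Recipe 6, ionyul and torion make jorbel.
renird: reached.
jorbel: reached.
ionkye: reached.
talion: reached.
norpyr: reached.
No rule produces tamlam, and it is not given.
Reached: renird, jorbel, ionkye, talion, and norpyr — 5 of the 6.

5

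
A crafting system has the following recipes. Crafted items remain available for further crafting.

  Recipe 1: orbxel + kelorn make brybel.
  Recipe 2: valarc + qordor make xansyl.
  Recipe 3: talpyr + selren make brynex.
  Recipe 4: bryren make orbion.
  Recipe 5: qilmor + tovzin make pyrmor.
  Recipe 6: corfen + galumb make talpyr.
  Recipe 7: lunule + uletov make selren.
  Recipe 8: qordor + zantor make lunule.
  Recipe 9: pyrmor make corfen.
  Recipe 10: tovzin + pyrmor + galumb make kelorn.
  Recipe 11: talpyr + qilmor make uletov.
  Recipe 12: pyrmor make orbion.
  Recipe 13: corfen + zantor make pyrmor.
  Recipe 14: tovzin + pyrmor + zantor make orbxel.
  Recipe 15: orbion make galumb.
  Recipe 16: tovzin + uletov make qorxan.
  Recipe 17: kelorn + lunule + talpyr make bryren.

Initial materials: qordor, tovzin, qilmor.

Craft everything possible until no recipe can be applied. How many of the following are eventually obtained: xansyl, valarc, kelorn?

1

qilmor + tovzin → pyrmor (Recipe 5).
Using Recipe 12, pyrmor makes orbion.
orbion → galumb (Recipe 15).
Using Recipe 10, tovzin, pyrmor, and galumb make kelorn.
xansyl would need valarc and qordor (Recipe 2), but valarc is never obtained.
No rule produces valarc, and it is not given.
kelorn: reached.
Reached: kelorn — 1 of the 3.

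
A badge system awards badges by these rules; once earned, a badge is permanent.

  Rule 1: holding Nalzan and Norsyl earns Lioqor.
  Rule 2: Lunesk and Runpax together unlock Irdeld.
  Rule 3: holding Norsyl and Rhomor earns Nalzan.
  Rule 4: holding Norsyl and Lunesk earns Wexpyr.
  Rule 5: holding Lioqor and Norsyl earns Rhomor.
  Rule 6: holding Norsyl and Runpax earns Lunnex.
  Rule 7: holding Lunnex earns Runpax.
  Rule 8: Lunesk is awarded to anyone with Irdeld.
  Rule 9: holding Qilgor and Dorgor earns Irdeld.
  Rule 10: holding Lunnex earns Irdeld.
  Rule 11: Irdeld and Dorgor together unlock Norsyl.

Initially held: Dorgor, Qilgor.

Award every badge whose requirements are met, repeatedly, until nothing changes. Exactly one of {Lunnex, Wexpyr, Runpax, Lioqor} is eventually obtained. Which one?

Wexpyr

With Qilgor and Dorgor, Irdeld is earned (Rule 9).
With Irdeld, Lunesk is earned (Rule 8).
With Irdeld and Dorgor, Norsyl is earned (Rule 11).
With Norsyl and Lunesk, Wexpyr is earned (Rule 4).
Runpax would need Lunnex (Rule 7), but Lunnex is never earned. Lunnex would need Norsyl and Runpax (Rule 6), but Runpax is never earned. Lioqor would need Nalzan and Norsyl (Rule 1), but Nalzan is never earned.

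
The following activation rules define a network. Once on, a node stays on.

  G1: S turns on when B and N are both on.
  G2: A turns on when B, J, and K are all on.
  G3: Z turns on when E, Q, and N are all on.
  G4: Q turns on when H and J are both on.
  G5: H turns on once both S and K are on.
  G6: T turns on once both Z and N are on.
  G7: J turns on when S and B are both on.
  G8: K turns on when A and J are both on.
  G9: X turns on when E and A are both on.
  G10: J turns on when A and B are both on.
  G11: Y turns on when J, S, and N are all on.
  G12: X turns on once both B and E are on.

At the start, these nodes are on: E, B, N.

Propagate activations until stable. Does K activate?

K would need A and J (G8), but A never turns on.

No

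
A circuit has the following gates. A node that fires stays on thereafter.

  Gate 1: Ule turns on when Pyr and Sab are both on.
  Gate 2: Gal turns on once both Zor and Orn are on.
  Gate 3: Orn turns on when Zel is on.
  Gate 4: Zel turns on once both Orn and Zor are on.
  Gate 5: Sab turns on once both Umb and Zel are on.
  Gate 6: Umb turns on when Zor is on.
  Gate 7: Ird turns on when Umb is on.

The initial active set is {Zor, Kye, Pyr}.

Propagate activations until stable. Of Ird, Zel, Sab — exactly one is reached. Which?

Gate 6: Zor on → Umb on.
Umb is on, so Ird turns on (Gate 7).
Zel would need Orn and Zor (Gate 4), but Orn never turns on. Sab would need Umb and Zel (Gate 5), but Zel never turns on.

Ird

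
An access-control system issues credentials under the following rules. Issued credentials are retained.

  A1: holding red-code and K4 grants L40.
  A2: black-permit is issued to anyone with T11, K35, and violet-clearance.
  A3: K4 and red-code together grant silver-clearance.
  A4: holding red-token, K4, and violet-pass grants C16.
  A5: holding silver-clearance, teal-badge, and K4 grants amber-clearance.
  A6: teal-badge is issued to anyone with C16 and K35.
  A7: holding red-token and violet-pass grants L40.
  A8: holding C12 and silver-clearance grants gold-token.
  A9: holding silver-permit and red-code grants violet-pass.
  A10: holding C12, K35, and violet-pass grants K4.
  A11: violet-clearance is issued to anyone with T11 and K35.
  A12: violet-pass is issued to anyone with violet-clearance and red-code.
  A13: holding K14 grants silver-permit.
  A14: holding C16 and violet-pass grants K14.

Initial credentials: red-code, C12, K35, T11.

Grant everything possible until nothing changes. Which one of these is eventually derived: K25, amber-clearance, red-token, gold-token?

gold-token

Holding T11 and K35 grants violet-clearance (A11).
Holding violet-clearance and red-code grants violet-pass (A12).
Holding C12, K35, and violet-pass grants K4 (A10).
Holding K4 and red-code grants silver-clearance (A3).
Holding C12 and silver-clearance grants gold-token (A8).
amber-clearance would need silver-clearance, teal-badge, and K4 (A5), but teal-badge is never granted. No rule produces red-token, and it is not given. No rule produces K25, and it is not given.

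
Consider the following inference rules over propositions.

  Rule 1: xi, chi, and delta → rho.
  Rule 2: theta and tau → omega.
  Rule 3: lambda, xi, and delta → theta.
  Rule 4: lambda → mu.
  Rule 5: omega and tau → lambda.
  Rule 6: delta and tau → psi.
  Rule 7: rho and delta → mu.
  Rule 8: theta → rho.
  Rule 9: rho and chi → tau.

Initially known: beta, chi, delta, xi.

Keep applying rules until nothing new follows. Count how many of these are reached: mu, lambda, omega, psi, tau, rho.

From xi, chi, and delta, Rule 1 gives rho.
rho and chi hold, so tau follows (Rule 9).
From rho and delta, Rule 7 gives mu.
delta and tau hold, so psi follows (Rule 6).
mu: reached.
lambda would need omega and tau (Rule 5), but omega is never established.
omega would need theta and tau (Rule 2), but theta is never established.
psi: reached.
tau: reached.
rho: reached.
Reached: mu, psi, tau, and rho — 4 of the 6.

4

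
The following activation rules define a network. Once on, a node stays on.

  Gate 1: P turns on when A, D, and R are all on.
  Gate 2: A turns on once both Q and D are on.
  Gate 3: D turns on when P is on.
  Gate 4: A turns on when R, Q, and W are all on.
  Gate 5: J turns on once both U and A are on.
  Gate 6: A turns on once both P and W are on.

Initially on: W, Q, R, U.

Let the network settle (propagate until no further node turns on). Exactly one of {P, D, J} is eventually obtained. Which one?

J

R, Q, and W are on, so A turns on (Gate 4).
Gate 5: U and A on → J on.
D would need P (Gate 3), but P never turns on. P would need A, D, and R (Gate 1), but D never turns on.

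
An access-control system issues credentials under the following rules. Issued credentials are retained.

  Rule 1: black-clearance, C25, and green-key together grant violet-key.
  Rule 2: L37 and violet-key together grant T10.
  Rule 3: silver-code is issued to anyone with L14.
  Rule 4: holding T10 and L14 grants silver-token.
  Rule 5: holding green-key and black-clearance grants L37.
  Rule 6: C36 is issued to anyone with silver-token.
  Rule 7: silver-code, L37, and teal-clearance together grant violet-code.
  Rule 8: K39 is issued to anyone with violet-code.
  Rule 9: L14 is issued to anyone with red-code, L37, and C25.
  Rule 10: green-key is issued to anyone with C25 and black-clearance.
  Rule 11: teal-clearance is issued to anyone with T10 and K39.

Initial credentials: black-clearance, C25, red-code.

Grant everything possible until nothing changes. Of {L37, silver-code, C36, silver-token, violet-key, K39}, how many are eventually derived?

Holding C25 and black-clearance grants green-key (Rule 10).
Holding green-key and black-clearance grants L37 (Rule 5).
Holding black-clearance, C25, and green-key grants violet-key (Rule 1).
Holding L37 and violet-key grants T10 (Rule 2).
Holding red-code, L37, and C25 grants L14 (Rule 9).
Holding L14 grants silver-code (Rule 3).
Holding T10 and L14 grants silver-token (Rule 4).
Holding silver-token grants C36 (Rule 6).
L37: reached.
silver-code: reached.
C36: reached.
silver-token: reached.
violet-key: reached.
K39 would need violet-code (Rule 8), but violet-code is never granted.
Reached: L37, silver-code, C36, silver-token, and violet-key — 5 of the 6.

5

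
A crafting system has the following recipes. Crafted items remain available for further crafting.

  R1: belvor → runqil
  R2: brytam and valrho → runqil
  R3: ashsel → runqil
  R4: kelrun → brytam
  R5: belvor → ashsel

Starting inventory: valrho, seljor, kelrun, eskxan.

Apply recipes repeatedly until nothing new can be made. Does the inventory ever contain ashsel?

No

ashsel would need belvor (R5), but belvor is never obtained.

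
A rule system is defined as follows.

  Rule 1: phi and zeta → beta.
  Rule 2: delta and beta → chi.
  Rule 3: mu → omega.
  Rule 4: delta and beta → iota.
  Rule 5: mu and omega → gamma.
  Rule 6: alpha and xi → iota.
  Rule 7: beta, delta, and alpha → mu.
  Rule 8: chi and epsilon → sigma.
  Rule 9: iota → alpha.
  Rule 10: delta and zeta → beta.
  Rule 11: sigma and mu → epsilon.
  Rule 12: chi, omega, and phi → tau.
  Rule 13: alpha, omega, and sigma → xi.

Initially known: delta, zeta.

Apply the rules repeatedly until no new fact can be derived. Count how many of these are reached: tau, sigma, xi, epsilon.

0

tau would need chi, omega, and phi (Rule 12), but phi is never established.
sigma would need chi and epsilon (Rule 8), but epsilon is never established.
xi would need alpha, omega, and sigma (Rule 13), but sigma is never established.
epsilon would need sigma and mu (Rule 11), but sigma is never established.
None of the 4 are reached.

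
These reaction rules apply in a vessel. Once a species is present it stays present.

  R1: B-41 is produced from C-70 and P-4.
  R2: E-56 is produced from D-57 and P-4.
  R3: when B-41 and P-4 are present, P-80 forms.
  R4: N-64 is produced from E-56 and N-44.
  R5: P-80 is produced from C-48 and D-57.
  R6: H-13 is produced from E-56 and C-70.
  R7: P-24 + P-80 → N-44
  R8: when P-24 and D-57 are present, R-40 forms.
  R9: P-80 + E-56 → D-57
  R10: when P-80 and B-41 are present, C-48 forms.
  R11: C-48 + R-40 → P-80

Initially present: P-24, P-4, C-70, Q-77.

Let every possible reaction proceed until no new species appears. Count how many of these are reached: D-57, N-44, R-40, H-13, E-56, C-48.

C-70 and P-4 present → B-41 forms (R1).
B-41 and P-4 present → P-80 forms (R3).
P-80 and B-41 present → C-48 forms (R10).
P-24 and P-80 present → N-44 forms (R7).
D-57 would need P-80 and E-56 (R9), but E-56 never forms.
N-44: reached.
R-40 would need P-24 and D-57 (R8), but D-57 never forms.
H-13 would need E-56 and C-70 (R6), but E-56 never forms.
E-56 would need D-57 and P-4 (R2), but D-57 never forms.
C-48: reached.
Reached: N-44 and C-48 — 2 of the 6.

2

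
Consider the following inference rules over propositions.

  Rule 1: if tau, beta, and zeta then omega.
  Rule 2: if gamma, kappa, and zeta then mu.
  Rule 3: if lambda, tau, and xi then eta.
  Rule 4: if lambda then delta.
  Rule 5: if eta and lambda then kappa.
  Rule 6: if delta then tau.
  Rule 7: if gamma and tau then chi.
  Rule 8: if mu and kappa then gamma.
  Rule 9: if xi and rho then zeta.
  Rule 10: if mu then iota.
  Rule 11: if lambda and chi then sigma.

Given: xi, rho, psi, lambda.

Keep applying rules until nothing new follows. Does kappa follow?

Yes

From lambda, Rule 4 gives delta.
From delta, Rule 6 gives tau.
From lambda, tau, and xi, Rule 3 gives eta.
eta and lambda hold, so kappa follows (Rule 5).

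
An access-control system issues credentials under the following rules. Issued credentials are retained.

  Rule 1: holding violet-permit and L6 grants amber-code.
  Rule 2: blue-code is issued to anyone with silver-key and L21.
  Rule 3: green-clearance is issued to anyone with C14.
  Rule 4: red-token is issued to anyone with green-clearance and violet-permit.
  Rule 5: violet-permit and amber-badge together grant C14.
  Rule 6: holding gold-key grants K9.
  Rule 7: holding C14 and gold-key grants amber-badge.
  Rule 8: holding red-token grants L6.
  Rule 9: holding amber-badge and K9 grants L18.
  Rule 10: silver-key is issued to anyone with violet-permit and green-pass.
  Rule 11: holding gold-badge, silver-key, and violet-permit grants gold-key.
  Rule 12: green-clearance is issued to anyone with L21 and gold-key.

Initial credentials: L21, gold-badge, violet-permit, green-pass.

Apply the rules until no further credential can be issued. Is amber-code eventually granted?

Yes

Holding violet-permit and green-pass grants silver-key (Rule 10).
Holding gold-badge, silver-key, and violet-permit grants gold-key (Rule 11).
Holding L21 and gold-key grants green-clearance (Rule 12).
Holding green-clearance and violet-permit grants red-token (Rule 4).
Holding red-token grants L6 (Rule 8).
Holding violet-permit and L6 grants amber-code (Rule 1).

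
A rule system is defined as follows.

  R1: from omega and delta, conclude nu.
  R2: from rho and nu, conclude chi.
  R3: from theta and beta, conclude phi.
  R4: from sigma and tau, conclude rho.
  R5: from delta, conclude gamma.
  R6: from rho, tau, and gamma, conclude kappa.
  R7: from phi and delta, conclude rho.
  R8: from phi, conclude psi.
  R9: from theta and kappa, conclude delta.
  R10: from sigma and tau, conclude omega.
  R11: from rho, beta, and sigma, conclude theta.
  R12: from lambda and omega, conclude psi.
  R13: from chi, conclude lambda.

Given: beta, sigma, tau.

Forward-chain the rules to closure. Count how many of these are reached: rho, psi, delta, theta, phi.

From sigma and tau, R4 gives rho.
rho, beta, and sigma hold, so theta follows (R11).
theta and beta hold, so phi follows (R3).
From phi, R8 gives psi.
rho: reached.
psi: reached.
delta would need theta and kappa (R9), but kappa is never established.
theta: reached.
phi: reached.
Reached: rho, psi, theta, and phi — 4 of the 5.

4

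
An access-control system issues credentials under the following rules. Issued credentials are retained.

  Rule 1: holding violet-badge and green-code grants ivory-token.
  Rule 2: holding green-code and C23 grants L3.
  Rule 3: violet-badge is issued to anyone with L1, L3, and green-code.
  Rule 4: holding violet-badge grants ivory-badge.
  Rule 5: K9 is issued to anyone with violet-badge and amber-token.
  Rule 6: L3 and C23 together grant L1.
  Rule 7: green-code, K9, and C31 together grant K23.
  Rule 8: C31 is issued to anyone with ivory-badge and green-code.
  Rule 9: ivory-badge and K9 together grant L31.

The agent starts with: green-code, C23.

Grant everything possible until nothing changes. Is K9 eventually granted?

K9 would need violet-badge and amber-token (Rule 5), but amber-token is never granted.

No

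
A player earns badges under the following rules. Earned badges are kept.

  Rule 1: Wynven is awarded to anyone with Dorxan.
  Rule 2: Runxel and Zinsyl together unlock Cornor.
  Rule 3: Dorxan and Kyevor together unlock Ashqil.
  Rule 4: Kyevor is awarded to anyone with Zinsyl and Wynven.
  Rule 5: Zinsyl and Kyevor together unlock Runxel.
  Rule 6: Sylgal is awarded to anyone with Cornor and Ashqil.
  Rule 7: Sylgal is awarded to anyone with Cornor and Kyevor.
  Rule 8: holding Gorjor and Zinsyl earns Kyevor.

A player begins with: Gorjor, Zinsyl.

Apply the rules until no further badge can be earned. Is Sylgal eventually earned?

With Gorjor and Zinsyl, Kyevor is earned (Rule 8).
With Zinsyl and Kyevor, Runxel is earned (Rule 5).
With Runxel and Zinsyl, Cornor is earned (Rule 2).
With Cornor and Kyevor, Sylgal is earned (Rule 7).

Yes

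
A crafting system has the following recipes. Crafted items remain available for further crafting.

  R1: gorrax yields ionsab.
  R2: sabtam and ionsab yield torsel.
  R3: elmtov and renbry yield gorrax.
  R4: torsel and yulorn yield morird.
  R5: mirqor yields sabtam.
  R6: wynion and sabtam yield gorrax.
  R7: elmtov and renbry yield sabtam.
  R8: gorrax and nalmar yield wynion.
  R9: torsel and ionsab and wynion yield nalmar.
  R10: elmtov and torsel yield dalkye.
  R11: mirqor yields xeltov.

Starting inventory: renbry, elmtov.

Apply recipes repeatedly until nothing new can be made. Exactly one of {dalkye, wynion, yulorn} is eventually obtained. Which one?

elmtov and renbry → sabtam (R7).
Using R3, elmtov and renbry make gorrax.
Using R1, gorrax makes ionsab.
sabtam and ionsab → torsel (R2).
Using R10, elmtov and torsel make dalkye.
No rule produces yulorn, and it is not given. wynion would need gorrax and nalmar (R8), but nalmar is never obtained.

dalkye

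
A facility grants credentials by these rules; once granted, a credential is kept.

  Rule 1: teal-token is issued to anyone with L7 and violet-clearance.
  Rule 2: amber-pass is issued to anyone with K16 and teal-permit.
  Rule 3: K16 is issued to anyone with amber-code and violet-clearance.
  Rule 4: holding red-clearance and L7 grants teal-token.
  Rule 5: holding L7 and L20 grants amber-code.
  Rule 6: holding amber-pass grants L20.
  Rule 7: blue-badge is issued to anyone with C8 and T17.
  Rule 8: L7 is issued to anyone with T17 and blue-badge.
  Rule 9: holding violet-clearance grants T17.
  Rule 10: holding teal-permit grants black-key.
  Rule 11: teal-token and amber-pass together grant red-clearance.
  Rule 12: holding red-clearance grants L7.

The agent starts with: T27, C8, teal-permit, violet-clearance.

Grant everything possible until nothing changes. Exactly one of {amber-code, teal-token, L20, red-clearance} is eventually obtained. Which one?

teal-token

Holding violet-clearance grants T17 (Rule 9).
Holding C8 and T17 grants blue-badge (Rule 7).
Holding T17 and blue-badge grants L7 (Rule 8).
Holding L7 and violet-clearance grants teal-token (Rule 1).
L20 would need amber-pass (Rule 6), but amber-pass is never granted. amber-code would need L7 and L20 (Rule 5), but L20 is never granted. red-clearance would need teal-token and amber-pass (Rule 11), but amber-pass is never granted.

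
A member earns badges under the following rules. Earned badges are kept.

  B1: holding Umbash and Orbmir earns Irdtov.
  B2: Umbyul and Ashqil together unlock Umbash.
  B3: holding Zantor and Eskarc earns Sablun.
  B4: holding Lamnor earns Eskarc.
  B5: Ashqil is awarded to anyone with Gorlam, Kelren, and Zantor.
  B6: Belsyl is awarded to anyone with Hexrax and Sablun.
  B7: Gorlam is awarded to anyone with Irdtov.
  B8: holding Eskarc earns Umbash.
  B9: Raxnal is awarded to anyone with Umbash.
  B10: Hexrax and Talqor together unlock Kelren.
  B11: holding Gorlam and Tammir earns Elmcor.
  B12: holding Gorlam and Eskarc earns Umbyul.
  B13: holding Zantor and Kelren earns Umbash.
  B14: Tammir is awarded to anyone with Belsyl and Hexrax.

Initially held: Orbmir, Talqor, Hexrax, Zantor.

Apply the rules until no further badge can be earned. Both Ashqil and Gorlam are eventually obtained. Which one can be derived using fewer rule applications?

Gorlam

Gorlam: With Hexrax and Talqor, Kelren is earned (B10). With Zantor and Kelren, Umbash is earned (B13). With Umbash and Orbmir, Irdtov is earned (B1). With Irdtov, Gorlam is earned (B7). [4 rule applications]
Ashqil: With Hexrax and Talqor, Kelren is earned (B10). With Zantor and Kelren, Umbash is earned (B13). With Umbash and Orbmir, Irdtov is earned (B1). With Irdtov, Gorlam is earned (B7). With Gorlam, Kelren, and Zantor, Ashqil is earned (B5). [5 rule applications]
Gorlam needs fewer.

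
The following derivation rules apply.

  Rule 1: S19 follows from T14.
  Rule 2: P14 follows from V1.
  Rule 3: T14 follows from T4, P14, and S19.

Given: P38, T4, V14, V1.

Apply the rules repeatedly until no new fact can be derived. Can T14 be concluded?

No

T14 would need T4, P14, and S19 (Rule 3), but S19 is never established.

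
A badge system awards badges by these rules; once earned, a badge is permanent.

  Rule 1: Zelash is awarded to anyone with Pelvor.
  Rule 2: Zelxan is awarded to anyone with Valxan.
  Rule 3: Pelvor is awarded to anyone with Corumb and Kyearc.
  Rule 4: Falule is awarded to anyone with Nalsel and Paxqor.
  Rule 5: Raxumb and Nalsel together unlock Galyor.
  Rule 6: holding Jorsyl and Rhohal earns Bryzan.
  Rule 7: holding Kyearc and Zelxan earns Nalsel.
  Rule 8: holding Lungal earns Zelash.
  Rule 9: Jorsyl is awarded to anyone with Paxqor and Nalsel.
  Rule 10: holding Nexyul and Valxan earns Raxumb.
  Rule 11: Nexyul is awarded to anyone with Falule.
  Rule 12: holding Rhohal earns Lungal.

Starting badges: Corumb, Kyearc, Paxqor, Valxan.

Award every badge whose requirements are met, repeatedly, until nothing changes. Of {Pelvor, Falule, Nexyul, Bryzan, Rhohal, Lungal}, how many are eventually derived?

With Corumb and Kyearc, Pelvor is earned (Rule 3).
With Valxan, Zelxan is earned (Rule 2).
With Kyearc and Zelxan, Nalsel is earned (Rule 7).
With Nalsel and Paxqor, Falule is earned (Rule 4).
With Falule, Nexyul is earned (Rule 11).
Pelvor: reached.
Falule: reached.
Nexyul: reached.
Bryzan would need Jorsyl and Rhohal (Rule 6), but Rhohal is never earned.
No rule produces Rhohal, and it is not given.
Lungal would need Rhohal (Rule 12), but Rhohal is never earned.
Reached: Pelvor, Falule, and Nexyul — 3 of the 6.

3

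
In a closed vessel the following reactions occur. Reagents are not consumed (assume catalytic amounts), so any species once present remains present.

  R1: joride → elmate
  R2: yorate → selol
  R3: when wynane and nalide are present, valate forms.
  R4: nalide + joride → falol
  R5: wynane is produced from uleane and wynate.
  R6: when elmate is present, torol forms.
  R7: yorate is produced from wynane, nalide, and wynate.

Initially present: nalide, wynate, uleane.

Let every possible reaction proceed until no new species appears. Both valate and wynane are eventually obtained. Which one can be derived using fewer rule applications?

wynane

wynane: uleane and wynate present → wynane forms (R5). [1 rule application]
valate: uleane and wynate present → wynane forms (R5). wynane and nalide present → valate forms (R3). [2 rule applications]
wynane needs fewer.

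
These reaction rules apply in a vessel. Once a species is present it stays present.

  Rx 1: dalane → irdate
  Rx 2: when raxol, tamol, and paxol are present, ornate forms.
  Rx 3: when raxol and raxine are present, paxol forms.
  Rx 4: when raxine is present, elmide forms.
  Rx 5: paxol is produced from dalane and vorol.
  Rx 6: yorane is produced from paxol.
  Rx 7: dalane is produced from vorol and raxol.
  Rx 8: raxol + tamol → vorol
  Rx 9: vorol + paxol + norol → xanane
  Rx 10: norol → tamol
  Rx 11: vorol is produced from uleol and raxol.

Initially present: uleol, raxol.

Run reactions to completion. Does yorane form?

uleol and raxol present → vorol forms (Rx 11).
vorol and raxol present → dalane forms (Rx 7).
dalane and vorol present → paxol forms (Rx 5).
paxol present → yorane forms (Rx 6).

Yes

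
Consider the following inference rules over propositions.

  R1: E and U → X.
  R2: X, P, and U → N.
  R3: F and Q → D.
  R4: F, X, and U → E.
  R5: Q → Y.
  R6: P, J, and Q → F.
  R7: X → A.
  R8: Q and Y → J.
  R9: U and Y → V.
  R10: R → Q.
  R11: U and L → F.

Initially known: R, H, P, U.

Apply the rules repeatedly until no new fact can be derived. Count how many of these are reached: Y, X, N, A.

R holds, so Q follows (R10).
Q holds, so Y follows (R5).
Y: reached.
X would need E and U (R1), but E is never established.
N would need X, P, and U (R2), but X is never established.
A would need X (R7), but X is never established.
Reached: Y — 1 of the 4.

1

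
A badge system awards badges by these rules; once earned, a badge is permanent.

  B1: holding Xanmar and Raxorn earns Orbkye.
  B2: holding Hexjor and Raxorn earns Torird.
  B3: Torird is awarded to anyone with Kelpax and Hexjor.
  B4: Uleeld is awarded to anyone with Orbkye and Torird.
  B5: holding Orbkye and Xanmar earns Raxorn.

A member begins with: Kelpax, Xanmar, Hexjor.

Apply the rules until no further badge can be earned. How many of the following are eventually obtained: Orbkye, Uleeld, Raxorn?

Orbkye would need Xanmar and Raxorn (B1), but Raxorn is never earned.
Uleeld would need Orbkye and Torird (B4), but Orbkye is never earned.
Raxorn would need Orbkye and Xanmar (B5), but Orbkye is never earned.
None of the 3 are reached.

0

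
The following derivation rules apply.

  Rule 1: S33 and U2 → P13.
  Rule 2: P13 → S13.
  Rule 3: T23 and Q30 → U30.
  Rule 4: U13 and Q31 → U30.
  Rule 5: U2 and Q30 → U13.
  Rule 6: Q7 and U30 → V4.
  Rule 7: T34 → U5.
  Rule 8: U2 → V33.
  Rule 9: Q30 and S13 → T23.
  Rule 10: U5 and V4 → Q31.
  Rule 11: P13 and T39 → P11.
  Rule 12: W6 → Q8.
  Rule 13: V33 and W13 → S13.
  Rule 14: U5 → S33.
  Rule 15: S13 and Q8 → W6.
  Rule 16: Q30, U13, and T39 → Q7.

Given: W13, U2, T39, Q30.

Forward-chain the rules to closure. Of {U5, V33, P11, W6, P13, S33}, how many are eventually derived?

From U2, Rule 8 gives V33.
U5 would need T34 (Rule 7), but T34 is never established.
V33: reached.
P11 would need P13 and T39 (Rule 11), but P13 is never established.
W6 would need S13 and Q8 (Rule 15), but Q8 is never established.
P13 would need S33 and U2 (Rule 1), but S33 is never established.
S33 would need U5 (Rule 14), but U5 is never established.
Reached: V33 — 1 of the 6.

1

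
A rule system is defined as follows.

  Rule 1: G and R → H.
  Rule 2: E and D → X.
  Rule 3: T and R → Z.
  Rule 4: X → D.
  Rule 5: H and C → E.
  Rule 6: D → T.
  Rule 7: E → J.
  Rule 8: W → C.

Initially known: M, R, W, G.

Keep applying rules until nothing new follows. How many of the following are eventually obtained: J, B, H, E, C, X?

4

From W, Rule 8 gives C.
From G and R, Rule 1 gives H.
From H and C, Rule 5 gives E.
From E, Rule 7 gives J.
J: reached.
No rule produces B, and it is not given.
H: reached.
E: reached.
C: reached.
X would need E and D (Rule 2), but D is never established.
Reached: J, H, E, and C — 4 of the 6.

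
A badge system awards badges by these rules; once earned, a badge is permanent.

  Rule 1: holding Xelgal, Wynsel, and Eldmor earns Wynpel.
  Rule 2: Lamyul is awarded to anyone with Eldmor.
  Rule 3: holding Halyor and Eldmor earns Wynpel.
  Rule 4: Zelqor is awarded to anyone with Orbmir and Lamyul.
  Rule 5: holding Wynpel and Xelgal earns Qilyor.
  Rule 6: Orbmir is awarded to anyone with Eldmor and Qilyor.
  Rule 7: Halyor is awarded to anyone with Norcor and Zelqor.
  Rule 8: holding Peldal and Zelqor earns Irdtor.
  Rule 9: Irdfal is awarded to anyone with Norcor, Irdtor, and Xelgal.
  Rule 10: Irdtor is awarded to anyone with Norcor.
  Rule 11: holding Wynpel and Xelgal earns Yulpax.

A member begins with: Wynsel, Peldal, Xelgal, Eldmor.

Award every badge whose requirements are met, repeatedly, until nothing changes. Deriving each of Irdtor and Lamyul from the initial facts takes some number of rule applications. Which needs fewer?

Lamyul

Lamyul: With Eldmor, Lamyul is earned (Rule 2). [1 rule application]
Irdtor: With Xelgal, Wynsel, and Eldmor, Wynpel is earned (Rule 1). With Eldmor, Lamyul is earned (Rule 2). With Wynpel and Xelgal, Qilyor is earned (Rule 5). With Eldmor and Qilyor, Orbmir is earned (Rule 6). With Orbmir and Lamyul, Zelqor is earned (Rule 4). With Peldal and Zelqor, Irdtor is earned (Rule 8). [6 rule applications]
Lamyul needs fewer.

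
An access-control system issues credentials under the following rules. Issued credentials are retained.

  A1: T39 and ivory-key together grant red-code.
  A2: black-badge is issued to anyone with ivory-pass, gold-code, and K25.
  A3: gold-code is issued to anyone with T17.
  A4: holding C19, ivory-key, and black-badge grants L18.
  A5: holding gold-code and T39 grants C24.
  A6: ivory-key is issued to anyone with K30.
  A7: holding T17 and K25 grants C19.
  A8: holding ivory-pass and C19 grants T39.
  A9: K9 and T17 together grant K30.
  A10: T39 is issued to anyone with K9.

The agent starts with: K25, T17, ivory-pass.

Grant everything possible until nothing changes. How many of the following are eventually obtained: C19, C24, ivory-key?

2

Holding T17 and K25 grants C19 (A7).
Holding T17 grants gold-code (A3).
Holding ivory-pass and C19 grants T39 (A8).
Holding gold-code and T39 grants C24 (A5).
C19: reached.
C24: reached.
ivory-key would need K30 (A6), but K30 is never granted.
Reached: C19 and C24 — 2 of the 3.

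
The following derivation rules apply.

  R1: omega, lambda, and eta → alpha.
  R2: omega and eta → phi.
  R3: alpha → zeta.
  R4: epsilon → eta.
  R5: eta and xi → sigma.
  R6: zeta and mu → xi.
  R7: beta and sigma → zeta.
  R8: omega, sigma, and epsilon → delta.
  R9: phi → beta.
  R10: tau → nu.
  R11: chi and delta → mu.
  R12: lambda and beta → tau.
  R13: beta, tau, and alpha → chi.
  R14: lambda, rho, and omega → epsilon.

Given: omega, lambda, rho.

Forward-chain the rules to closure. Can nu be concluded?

Yes

lambda, rho, and omega hold, so epsilon follows (R14).
From epsilon, R4 gives eta.
omega and eta hold, so phi follows (R2).
phi holds, so beta follows (R9).
From lambda and beta, R12 gives tau.
tau holds, so nu follows (R10).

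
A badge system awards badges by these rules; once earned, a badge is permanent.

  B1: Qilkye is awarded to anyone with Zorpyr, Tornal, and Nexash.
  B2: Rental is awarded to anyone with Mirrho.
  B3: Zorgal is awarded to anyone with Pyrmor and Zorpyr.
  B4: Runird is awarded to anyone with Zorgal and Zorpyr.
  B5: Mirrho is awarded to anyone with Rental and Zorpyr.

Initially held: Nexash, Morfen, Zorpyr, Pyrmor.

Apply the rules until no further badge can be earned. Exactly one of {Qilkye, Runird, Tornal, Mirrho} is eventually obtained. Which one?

Runird

With Pyrmor and Zorpyr, Zorgal is earned (B3).
With Zorgal and Zorpyr, Runird is earned (B4).
Mirrho would need Rental and Zorpyr (B5), but Rental is never earned. Qilkye would need Zorpyr, Tornal, and Nexash (B1), but Tornal is never earned. No rule produces Tornal, and it is not given.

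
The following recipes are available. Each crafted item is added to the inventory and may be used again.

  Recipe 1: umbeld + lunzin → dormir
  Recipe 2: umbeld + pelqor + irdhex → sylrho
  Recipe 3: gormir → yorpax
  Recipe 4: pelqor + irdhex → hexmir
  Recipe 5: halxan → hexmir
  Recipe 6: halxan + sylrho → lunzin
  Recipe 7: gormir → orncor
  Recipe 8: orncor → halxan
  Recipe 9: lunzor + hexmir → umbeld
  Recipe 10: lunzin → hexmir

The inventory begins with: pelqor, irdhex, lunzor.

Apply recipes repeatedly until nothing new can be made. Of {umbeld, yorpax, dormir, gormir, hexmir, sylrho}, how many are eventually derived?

pelqor + irdhex → hexmir (Recipe 4).
Using Recipe 9, lunzor and hexmir make umbeld.
Using Recipe 2, umbeld, pelqor, and irdhex make sylrho.
umbeld: reached.
yorpax would need gormir (Recipe 3), but gormir is never obtained.
dormir would need umbeld and lunzin (Recipe 1), but lunzin is never obtained.
No rule produces gormir, and it is not given.
hexmir: reached.
sylrho: reached.
Reached: umbeld, hexmir, and sylrho — 3 of the 6.

3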